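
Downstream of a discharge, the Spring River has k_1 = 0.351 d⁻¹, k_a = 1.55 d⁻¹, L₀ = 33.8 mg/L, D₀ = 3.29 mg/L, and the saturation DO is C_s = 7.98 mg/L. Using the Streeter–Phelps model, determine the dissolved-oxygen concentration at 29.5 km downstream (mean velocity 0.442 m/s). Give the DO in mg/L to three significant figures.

Travel time t = x/v = 29.5 km / (0.442 m/s) = 29500 m / 0.442 m/s = 66740 s = 0.7725 d.
k_1 L₀/(k_a−k_1) = 0.351×33.8/(1.55−0.351) = 11.86/1.199 = 9.895 mg/L.
e^(−k_1 t) = e^(−0.351×0.7725) = 0.7625; e^(−k_a t) = e^(−1.55×0.7725) = 0.3020.
D = 9.895 × (0.7625 − 0.3020) + 3.29 × 0.3020 = 4.557 + 0.9936 = 5.550 mg/L.
DO = C_s − D = 7.98 − 5.550 = 2.430 mg/L.

DO ≈ 2.43 mg/L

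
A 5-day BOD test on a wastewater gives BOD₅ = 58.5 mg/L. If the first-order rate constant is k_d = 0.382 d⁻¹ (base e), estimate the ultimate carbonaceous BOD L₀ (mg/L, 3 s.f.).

L₀ ≈ 68.7 mg/L

BOD₅ = L₀(1 − e^(−5k_d)) ⇒ L₀ = BOD₅ / (1 − e^(−5×0.382))
= 58.5 / (1 − 0.1481) = 58.5 / 0.8519 = 68.67 mg/L.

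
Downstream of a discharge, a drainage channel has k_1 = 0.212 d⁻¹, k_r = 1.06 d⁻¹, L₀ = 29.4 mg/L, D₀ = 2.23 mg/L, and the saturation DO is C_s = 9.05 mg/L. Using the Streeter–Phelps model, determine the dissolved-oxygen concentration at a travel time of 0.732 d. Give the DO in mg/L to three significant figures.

k_1 L₀/(k_r−k_1) = 0.212×29.4/(1.06−0.212) = 6.233/0.8480 = 7.350 mg/L.
e^(−k_1 t) = e^(−0.212×0.7320) = 0.8563; e^(−k_r t) = e^(−1.06×0.7320) = 0.4603.
D = 7.350 × (0.8563 − 0.4603) + 2.23 × 0.4603 = 2.910 + 1.026 = 3.937 mg/L.
DO = C_s − D = 9.05 − 3.937 = 5.113 mg/L.

DO ≈ 5.11 mg/L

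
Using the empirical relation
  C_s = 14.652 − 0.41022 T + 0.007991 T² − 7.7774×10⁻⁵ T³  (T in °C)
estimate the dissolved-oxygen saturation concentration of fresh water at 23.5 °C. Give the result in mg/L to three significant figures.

C_s ≈ 8.42 mg/L

C_s = 14.652 − 0.41022×23.5 + 0.007991×23.5² − 7.7774×10⁻⁵×23.5³ = 8.416 mg/L.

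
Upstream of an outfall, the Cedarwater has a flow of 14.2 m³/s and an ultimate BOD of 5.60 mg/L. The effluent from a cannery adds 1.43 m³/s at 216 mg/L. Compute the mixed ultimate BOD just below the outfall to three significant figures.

Flow-weighted mixing: C = (Q_r C_r + Q_w C_w)/(Q_r + Q_w)
= (14.2×5.60 + 1.43×216)/(14.2 + 1.43) = 388.4/15.63 = 24.85 mg/L.

24.8 mg/L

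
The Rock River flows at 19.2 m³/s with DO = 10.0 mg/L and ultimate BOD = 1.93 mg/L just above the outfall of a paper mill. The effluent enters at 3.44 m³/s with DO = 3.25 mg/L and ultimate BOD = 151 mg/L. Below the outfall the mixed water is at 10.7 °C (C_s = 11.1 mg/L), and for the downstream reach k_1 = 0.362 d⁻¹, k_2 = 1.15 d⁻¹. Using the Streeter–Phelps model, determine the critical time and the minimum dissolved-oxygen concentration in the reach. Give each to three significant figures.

Mixed DO = (19.2×10.0 + 3.44×3.25)/(19.2+3.44) = 203.2/22.64 = 8.974 mg/L.
Mixed L₀ = (19.2×1.93 + 3.44×151)/(22.64) = 556.5/22.64 = 24.58 mg/L.
Initial deficit D₀ = C_s − DO₀ = 11.1 − 8.974 = 2.126 mg/L.
t_c = (1/0.7880) ln[(1.15/0.362)(1 − 2.126×0.7880/(0.362×24.58))] = 1.269 × ln(2.579) = 1.202 d.
D_c = (0.362/1.15) × 24.58 × e^(−0.362×1.202) = 0.3148 × 24.58 × 0.6471 = 5.007 mg/L.
Minimum DO = 11.1 − 5.007 = 6.093 mg/L.

t_c ≈ 1.20 d; minimum DO ≈ 6.09 mg/L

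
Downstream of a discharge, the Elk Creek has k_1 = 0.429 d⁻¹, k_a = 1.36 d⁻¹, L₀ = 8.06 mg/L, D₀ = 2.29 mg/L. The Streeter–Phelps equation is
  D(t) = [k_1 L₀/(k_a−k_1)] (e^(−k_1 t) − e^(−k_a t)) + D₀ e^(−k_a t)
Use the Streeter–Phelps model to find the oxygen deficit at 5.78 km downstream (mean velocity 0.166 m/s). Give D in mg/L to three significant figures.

Travel time t = x/v = 5.78 km / (0.166 m/s) = 5780 m / 0.166 m/s = 34820 s = 0.4030 d.
k_1 L₀/(k_a−k_1) = 0.429×8.06/(1.36−0.429) = 3.458/0.9310 = 3.714 mg/L.
e^(−k_1 t) = e^(−0.429×0.4030) = 0.8412; e^(−k_a t) = e^(−1.36×0.4030) = 0.5781.
D = 3.714 × (0.8412 − 0.5781) + 2.29 × 0.5781 = 0.9774 + 1.324 = 2.301 mg/L.

D ≈ 2.30 mg/L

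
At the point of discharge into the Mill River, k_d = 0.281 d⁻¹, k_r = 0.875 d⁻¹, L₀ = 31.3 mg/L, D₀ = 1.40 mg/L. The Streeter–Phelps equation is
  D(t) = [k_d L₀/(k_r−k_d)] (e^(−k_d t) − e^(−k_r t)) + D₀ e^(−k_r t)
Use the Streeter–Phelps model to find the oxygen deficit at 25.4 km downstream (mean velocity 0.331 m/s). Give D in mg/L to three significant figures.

D ≈ 5.37 mg/L

Travel time t = x/v = 25.4 km / (0.331 m/s) = 25400 m / 0.331 m/s = 76740 s = 0.8882 d.
k_d L₀/(k_r−k_d) = 0.281×31.3/(0.875−0.281) = 8.795/0.5940 = 14.81 mg/L.
e^(−k_d t) = e^(−0.281×0.8882) = 0.7791; e^(−k_r t) = e^(−0.875×0.8882) = 0.4597.
D = 14.81 × (0.7791 − 0.4597) + 1.40 × 0.4597 = 4.730 + 0.6436 = 5.373 mg/L.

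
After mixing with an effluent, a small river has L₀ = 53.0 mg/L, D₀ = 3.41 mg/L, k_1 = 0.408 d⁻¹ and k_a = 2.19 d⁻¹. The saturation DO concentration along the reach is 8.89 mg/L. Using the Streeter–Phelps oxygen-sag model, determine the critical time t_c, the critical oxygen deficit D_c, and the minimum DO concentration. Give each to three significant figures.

t_c = [1/(k_a−k_1)] ln[(k_a/k_1)(1 − D₀(k_a−k_1)/(k_1 L₀))]
= [1/(2.19−0.408)] ln[(2.19/0.408)(1 − 3.41×1.782/(0.408×53.0))]
= (1/1.782) ln[5.368 × 0.7190] = 0.5612 × ln(3.859) = 0.5612 × 1.350 = 0.7578 d.
L(t_c) = L₀ e^(−k_1 t_c) = 53.0 × 0.7340 = 38.90 mg/L, and at the critical point k_a D_c = k_1 L, so D_c = (0.408/2.19) × 38.90 = 7.248 mg/L.
Minimum DO = C_s − D_c = 8.89 − 7.248 = 1.642 mg/L.

t_c ≈ 0.758 d; D_c ≈ 7.25 mg/L; min DO ≈ 1.64 mg/L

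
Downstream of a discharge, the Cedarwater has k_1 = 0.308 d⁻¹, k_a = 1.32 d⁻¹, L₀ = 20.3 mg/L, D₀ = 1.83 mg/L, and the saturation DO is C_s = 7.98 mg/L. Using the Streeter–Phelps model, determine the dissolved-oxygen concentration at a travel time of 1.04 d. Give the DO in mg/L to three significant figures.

k_1 L₀/(k_a−k_1) = 0.308×20.3/(1.32−0.308) = 6.252/1.012 = 6.178 mg/L.
e^(−k_1 t) = e^(−0.308×1.040) = 0.7259; e^(−k_a t) = e^(−1.32×1.040) = 0.2534.
D = 6.178 × (0.7259 − 0.2534) + 1.83 × 0.2534 = 2.919 + 0.4637 = 3.383 mg/L.
DO = C_s − D = 7.98 − 3.383 = 4.597 mg/L.

DO ≈ 4.60 mg/L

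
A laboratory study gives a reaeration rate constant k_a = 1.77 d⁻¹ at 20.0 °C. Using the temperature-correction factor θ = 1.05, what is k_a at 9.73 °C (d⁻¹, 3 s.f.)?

k_a(T₂) = k_a(T₁) · θ^(T₂−T₁) = 1.77 × 1.05^(9.73−20.0)
= 1.77 × 1.05^-10.3 = 1.77 × 0.6059 = 1.072 d⁻¹.

k_a ≈ 1.07 d⁻¹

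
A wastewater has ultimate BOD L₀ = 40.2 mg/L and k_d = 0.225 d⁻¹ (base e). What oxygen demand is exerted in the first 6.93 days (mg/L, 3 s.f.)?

y ≈ 31.7 mg/L

y_t = L₀(1 − e^(−k_d t)) = 40.2 × (1 − e^(−0.225×6.93))
= 40.2 × (1 − 0.2103) = 40.2 × 0.7897 = 31.75 mg/L.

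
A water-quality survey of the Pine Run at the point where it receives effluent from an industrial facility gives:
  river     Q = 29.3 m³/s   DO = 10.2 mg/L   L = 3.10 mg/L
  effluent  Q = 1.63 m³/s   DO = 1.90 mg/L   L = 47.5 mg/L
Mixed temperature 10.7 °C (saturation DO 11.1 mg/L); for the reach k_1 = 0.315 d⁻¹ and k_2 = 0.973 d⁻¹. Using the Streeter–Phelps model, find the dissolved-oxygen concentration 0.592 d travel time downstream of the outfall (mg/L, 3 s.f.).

DO ≈ 9.65 mg/L

Mixed DO = (29.3×10.2 + 1.63×1.90)/(29.3+1.63) = 302.0/30.93 = 9.763 mg/L.
Mixed L₀ = (29.3×3.10 + 1.63×47.5)/(30.93) = 168.3/30.93 = 5.440 mg/L.
Initial deficit D₀ = C_s − DO₀ = 11.1 − 9.763 = 1.337 mg/L.
D(0.592) = [0.315×5.440/(0.973−0.315)](e^(−0.315×0.592) − e^(−0.973×0.592)) + 1.337 e^(−0.973×0.592)
= 2.604 × (0.8299 − 0.5621) + 1.337 × 0.5621 = 1.449 mg/L.
DO = 11.1 − 1.449 = 9.651 mg/L.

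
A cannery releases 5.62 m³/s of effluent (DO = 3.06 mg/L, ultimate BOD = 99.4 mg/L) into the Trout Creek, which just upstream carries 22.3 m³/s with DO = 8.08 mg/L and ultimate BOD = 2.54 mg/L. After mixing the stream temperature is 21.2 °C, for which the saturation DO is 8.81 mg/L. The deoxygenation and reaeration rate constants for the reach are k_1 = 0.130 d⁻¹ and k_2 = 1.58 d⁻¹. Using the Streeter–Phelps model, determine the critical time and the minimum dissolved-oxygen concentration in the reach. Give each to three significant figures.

t_c ≈ 0.255 d; minimum DO ≈ 7.06 mg/L

Mixed DO = (22.3×8.08 + 5.62×3.06)/(22.3+5.62) = 197.4/27.92 = 7.070 mg/L.
Mixed L₀ = (22.3×2.54 + 5.62×99.4)/(27.92) = 615.3/27.92 = 22.04 mg/L.
Initial deficit D₀ = C_s − DO₀ = 8.81 − 7.070 = 1.740 mg/L.
t_c = (1/1.450) ln[(1.58/0.130)(1 − 1.740×1.450/(0.130×22.04))] = 0.6897 × ln(1.447) = 0.2549 d.
D_c = (0.130/1.58) × 22.04 × e^(−0.130×0.2549) = 0.08228 × 22.04 × 0.9674 = 1.754 mg/L.
Minimum DO = 8.81 − 1.754 = 7.056 mg/L.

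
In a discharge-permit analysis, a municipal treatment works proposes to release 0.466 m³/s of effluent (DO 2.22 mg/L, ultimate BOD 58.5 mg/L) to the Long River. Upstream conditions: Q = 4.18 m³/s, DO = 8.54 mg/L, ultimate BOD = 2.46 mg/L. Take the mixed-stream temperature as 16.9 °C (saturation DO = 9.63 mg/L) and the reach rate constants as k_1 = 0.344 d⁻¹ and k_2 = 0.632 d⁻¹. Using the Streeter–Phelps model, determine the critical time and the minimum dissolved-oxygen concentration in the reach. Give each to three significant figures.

Mixed DO = (4.18×8.54 + 0.466×2.22)/(4.18+0.466) = 36.73/4.646 = 7.906 mg/L.
Mixed L₀ = (4.18×2.46 + 0.466×58.5)/(4.646) = 37.54/4.646 = 8.081 mg/L.
Initial deficit D₀ = C_s − DO₀ = 9.63 − 7.906 = 1.724 mg/L.
t_c = (1/0.2880) ln[(0.632/0.344)(1 − 1.724×0.2880/(0.344×8.081))] = 3.472 × ln(1.509) = 1.429 d.
D_c = (0.344/0.632) × 8.081 × e^(−0.344×1.429) = 0.5443 × 8.081 × 0.6117 = 2.691 mg/L.
Minimum DO = 9.63 − 2.691 = 6.939 mg/L.

t_c ≈ 1.43 d; minimum DO ≈ 6.94 mg/L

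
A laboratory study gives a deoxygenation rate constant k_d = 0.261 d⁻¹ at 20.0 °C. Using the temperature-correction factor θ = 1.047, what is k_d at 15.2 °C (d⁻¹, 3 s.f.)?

k_d(T₂) = k_d(T₁) · θ^(T₂−T₁) = 0.261 × 1.047^(15.2−20.0)
= 0.261 × 1.047^-4.80 = 0.261 × 0.8022 = 0.2094 d⁻¹.

k_d ≈ 0.209 d⁻¹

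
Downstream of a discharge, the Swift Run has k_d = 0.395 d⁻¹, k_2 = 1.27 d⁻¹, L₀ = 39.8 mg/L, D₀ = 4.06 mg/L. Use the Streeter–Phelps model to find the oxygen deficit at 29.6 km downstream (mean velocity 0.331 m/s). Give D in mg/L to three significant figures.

Travel time t = x/v = 29.6 km / (0.331 m/s) = 29600 m / 0.331 m/s = 89430 s = 1.035 d.
k_d L₀/(k_2−k_d) = 0.395×39.8/(1.27−0.395) = 15.72/0.8750 = 17.97 mg/L.
e^(−k_d t) = e^(−0.395×1.035) = 0.6644; e^(−k_2 t) = e^(−1.27×1.035) = 0.2686.
D = 17.97 × (0.6644 − 0.2686) + 4.06 × 0.2686 = 7.111 + 1.091 = 8.202 mg/L.

D ≈ 8.20 mg/L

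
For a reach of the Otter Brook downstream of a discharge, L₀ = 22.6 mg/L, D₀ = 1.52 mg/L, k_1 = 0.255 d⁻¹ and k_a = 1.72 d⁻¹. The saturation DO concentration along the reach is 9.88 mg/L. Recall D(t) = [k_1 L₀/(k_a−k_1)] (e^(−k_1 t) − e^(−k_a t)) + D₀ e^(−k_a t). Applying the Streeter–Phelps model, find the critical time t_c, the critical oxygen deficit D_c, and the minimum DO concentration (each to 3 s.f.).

With k_a/k_1 = 6.745 and 1 − D₀(k_a−k_1)/(k_1 L₀) = 0.6136,
t_c = ln(6.745 × 0.6136) / (1.72 − 0.255) = ln(4.139) / 1.465 = 1.420/1.465 = 0.9696 d.
L(t_c) = L₀ e^(−k_1 t_c) = 22.6 × 0.7810 = 17.65 mg/L, and at the critical point k_a D_c = k_1 L, so D_c = (0.255/1.72) × 17.65 = 2.617 mg/L.
Minimum DO = C_s − D_c = 9.88 − 2.617 = 7.263 mg/L.

t_c ≈ 0.970 d; D_c ≈ 2.62 mg/L; min DO ≈ 7.26 mg/L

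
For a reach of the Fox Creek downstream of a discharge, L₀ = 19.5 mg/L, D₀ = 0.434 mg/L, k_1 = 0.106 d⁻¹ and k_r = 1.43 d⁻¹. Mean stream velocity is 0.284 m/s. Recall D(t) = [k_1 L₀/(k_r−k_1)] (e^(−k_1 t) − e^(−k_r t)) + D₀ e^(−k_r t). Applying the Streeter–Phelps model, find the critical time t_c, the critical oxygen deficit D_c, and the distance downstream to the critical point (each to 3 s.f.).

t_c = [1/(k_r−k_1)] ln[(k_r/k_1)(1 − D₀(k_r−k_1)/(k_1 L₀))]
= [1/(1.43−0.106)] ln[(1.43/0.106)(1 − 0.434×1.324/(0.106×19.5))]
= (1/1.324) ln[13.49 × 0.7220] = 0.7553 × ln(9.740) = 0.7553 × 2.276 = 1.719 d.
D_c = (k_1/k_r) L₀ e^(−k_1 t_c) = (0.106/1.43) × 19.5 × e^(−0.106×1.719) = 0.07413 × 19.5 × 0.8334 = 1.205 mg/L.
x_c = v t_c = 0.284 m/s × 1.719 d × 86400 s/d = 42190 m ≈ 42.2 km.

t_c ≈ 1.72 d; D_c ≈ 1.20 mg/L; x_c ≈ 42.2 km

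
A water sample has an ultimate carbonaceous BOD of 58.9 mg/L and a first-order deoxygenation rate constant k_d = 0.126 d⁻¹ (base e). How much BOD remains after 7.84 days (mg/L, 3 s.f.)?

L ≈ 21.9 mg/L

L_t = L₀ e^(−k_d t) = 58.9 × e^(−0.126×7.84) = 58.9 × 0.3724 = 21.93 mg/L.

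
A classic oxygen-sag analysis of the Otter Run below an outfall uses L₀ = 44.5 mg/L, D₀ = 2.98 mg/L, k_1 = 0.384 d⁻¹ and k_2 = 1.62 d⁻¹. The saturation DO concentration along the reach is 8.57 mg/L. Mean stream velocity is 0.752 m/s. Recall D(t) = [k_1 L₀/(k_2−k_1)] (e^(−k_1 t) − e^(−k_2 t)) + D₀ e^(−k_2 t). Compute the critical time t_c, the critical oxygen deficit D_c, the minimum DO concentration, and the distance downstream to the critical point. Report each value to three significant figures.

t_c = [1/(k_2−k_1)] ln[(k_2/k_1)(1 − D₀(k_2−k_1)/(k_1 L₀))]
= [1/(1.62−0.384)] ln[(1.62/0.384)(1 − 2.98×1.236/(0.384×44.5))]
= (1/1.236) ln[4.219 × 0.7845] = 0.8091 × ln(3.309) = 0.8091 × 1.197 = 0.9683 d.
L(t_c) = L₀ e^(−k_1 t_c) = 44.5 × 0.6895 = 30.68 mg/L, and at the critical point k_2 D_c = k_1 L, so D_c = (0.384/1.62) × 30.68 = 7.273 mg/L.
Minimum DO = C_s − D_c = 8.57 − 7.273 = 1.297 mg/L.
x_c = v t_c = 0.752 m/s × 0.9683 d × 86400 s/d = 62910 m ≈ 62.9 km.

t_c ≈ 0.968 d; D_c ≈ 7.27 mg/L; min DO ≈ 1.30 mg/L; x_c ≈ 62.9 km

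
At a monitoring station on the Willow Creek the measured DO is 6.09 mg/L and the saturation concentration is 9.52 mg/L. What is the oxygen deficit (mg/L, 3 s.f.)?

D ≈ 3.43 mg/L

D = C_s − C = 9.52 − 6.09 = 3.43 mg/L.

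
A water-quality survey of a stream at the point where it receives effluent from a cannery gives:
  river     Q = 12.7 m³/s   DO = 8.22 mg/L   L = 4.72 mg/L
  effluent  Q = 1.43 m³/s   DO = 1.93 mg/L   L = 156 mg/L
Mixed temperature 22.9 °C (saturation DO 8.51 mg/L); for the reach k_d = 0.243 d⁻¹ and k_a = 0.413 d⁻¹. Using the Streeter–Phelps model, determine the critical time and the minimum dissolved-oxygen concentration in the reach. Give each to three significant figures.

Mixed DO = (12.7×8.22 + 1.43×1.93)/(12.7+1.43) = 107.2/14.13 = 7.583 mg/L.
Mixed L₀ = (12.7×4.72 + 1.43×156)/(14.13) = 283.0/14.13 = 20.03 mg/L.
Initial deficit D₀ = C_s − DO₀ = 8.51 − 7.583 = 0.9266 mg/L.
t_c = (1/0.1700) ln[(0.413/0.243)(1 − 0.9266×0.1700/(0.243×20.03))] = 5.882 × ln(1.645) = 2.926 d.
D_c = (0.243/0.413) × 20.03 × e^(−0.243×2.926) = 0.5884 × 20.03 × 0.4911 = 5.788 mg/L.
Minimum DO = 8.51 − 5.788 = 2.722 mg/L.

t_c ≈ 2.93 d; minimum DO ≈ 2.72 mg/L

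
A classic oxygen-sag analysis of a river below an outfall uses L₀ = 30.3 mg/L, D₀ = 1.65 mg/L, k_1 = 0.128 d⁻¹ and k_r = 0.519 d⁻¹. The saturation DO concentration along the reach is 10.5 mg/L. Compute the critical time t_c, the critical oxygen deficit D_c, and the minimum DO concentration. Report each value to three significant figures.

At the critical point dD/dt = 0, so k_1 L₀ e^(−k_1 t) = k_r D. Substituting D(t) from the Streeter–Phelps equation and solving for t gives
t_c = ln[(k_r/k_1)(1 − D₀(k_r−k_1)/(k_1 L₀))] / (k_r−k_1).
Here k_r−k_1 = 0.3910 d⁻¹ and 1 − D₀(k_r−k_1)/(k_1 L₀) = 1 − 1.65×0.3910/(0.128×30.3) = 0.8337, so
t_c = ln(4.055 × 0.8337) / 0.3910 = 1.218 / 0.3910 = 3.115 d.
D_c = (k_1/k_r) L₀ e^(−k_1 t_c) = (0.128/0.519) × 30.3 × e^(−0.128×3.115) = 0.2466 × 30.3 × 0.6712 = 5.016 mg/L.
Minimum DO = C_s − D_c = 10.5 − 5.016 = 5.484 mg/L.

t_c ≈ 3.11 d; D_c ≈ 5.02 mg/L; min DO ≈ 5.48 mg/L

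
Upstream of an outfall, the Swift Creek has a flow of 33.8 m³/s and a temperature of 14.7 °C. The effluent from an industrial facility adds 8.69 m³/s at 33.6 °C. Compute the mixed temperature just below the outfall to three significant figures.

Flow-weighted mixing: C = (Q_r C_r + Q_w C_w)/(Q_r + Q_w)
= (33.8×14.7 + 8.69×33.6)/(33.8 + 8.69) = 788.8/42.49 = 18.57 °C.

18.6 °C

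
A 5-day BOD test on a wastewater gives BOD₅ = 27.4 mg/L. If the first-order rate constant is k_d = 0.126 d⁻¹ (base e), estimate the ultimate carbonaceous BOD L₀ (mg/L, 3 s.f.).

BOD₅ = L₀(1 − e^(−5k_d)) ⇒ L₀ = BOD₅ / (1 − e^(−5×0.126))
= 27.4 / (1 − 0.5326) = 27.4 / 0.4674 = 58.62 mg/L.

L₀ ≈ 58.6 mg/L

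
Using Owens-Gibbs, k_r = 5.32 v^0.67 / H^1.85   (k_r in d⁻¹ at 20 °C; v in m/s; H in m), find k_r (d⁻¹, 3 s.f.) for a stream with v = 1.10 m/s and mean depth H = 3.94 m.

k_r = 5.32 × 1.10^0.67 / 3.94^1.85 = 5.32 × 1.066 / 12.64 = 0.4487 d⁻¹.

k_r ≈ 0.449 d⁻¹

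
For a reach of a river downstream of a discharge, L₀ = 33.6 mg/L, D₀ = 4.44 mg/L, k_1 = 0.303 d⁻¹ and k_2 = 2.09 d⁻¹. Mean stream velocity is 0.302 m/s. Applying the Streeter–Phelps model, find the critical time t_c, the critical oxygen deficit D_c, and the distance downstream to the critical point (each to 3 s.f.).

t_c = [1/(k_2−k_1)] ln[(k_2/k_1)(1 − D₀(k_2−k_1)/(k_1 L₀))]
= [1/(2.09−0.303)] ln[(2.09/0.303)(1 − 4.44×1.787/(0.303×33.6))]
= (1/1.787) ln[6.898 × 0.2207] = 0.5596 × ln(1.522) = 0.5596 × 0.4201 = 0.2351 d.
L(t_c) = L₀ e^(−k_1 t_c) = 33.6 × 0.9313 = 31.29 mg/L, and at the critical point k_2 D_c = k_1 L, so D_c = (0.303/2.09) × 31.29 = 4.536 mg/L.
x_c = v t_c = 0.302 m/s × 0.2351 d × 86400 s/d = 6134 m ≈ 6.13 km.

t_c ≈ 0.235 d; D_c ≈ 4.54 mg/L; x_c ≈ 6.13 km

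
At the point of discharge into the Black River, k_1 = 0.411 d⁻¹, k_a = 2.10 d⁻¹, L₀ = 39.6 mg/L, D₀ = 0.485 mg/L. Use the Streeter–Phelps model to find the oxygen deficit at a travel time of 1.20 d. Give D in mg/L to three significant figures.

k_1 L₀/(k_a−k_1) = 0.411×39.6/(2.10−0.411) = 16.28/1.689 = 9.636 mg/L.
e^(−k_1 t) = e^(−0.411×1.200) = 0.6107; e^(−k_a t) = e^(−2.10×1.200) = 0.08046.
D = 9.636 × (0.6107 − 0.08046) + 0.485 × 0.08046 = 5.109 + 0.03902 = 5.148 mg/L.

D ≈ 5.15 mg/L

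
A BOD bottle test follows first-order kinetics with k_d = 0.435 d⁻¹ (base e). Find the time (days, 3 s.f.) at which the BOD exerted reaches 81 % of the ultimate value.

t ≈ 3.82 d

y/L₀ = 1 − e^(−k_d t) = 0.81 ⇒ e^(−k_d t) = 0.190
t = −ln(0.190) / 0.435 = 1.661 / 0.435 = 3.818 d.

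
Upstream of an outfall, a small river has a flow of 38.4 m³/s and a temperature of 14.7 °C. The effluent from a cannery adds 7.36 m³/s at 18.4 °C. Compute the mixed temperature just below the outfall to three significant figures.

Flow-weighted mixing: C = (Q_r C_r + Q_w C_w)/(Q_r + Q_w)
= (38.4×14.7 + 7.36×18.4)/(38.4 + 7.36) = 699.9/45.76 = 15.30 °C.

15.3 °C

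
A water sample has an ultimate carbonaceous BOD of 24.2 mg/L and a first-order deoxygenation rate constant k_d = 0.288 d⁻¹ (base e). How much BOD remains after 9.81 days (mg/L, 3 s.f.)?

L ≈ 1.43 mg/L

L_t = L₀ e^(−k_d t) = 24.2 × e^(−0.288×9.81) = 24.2 × 0.05929 = 1.435 mg/L.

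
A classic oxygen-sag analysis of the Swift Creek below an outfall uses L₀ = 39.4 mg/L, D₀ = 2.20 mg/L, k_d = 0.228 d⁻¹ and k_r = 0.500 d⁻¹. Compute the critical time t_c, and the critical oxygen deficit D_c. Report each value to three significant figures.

At the critical point dD/dt = 0, so k_d L₀ e^(−k_d t) = k_r D. Substituting D(t) from the Streeter–Phelps equation and solving for t gives
t_c = ln[(k_r/k_d)(1 − D₀(k_r−k_d)/(k_d L₀))] / (k_r−k_d).
Here k_r−k_d = 0.2720 d⁻¹ and 1 − D₀(k_r−k_d)/(k_d L₀) = 1 − 2.20×0.2720/(0.228×39.4) = 0.9334, so
t_c = ln(2.193 × 0.9334) / 0.2720 = 0.7163 / 0.2720 = 2.634 d.
D_c = (k_d/k_r) L₀ e^(−k_d t_c) = (0.228/0.500) × 39.4 × e^(−0.228×2.634) = 0.4560 × 39.4 × 0.5486 = 9.856 mg/L.

t_c ≈ 2.63 d; D_c ≈ 9.86 mg/L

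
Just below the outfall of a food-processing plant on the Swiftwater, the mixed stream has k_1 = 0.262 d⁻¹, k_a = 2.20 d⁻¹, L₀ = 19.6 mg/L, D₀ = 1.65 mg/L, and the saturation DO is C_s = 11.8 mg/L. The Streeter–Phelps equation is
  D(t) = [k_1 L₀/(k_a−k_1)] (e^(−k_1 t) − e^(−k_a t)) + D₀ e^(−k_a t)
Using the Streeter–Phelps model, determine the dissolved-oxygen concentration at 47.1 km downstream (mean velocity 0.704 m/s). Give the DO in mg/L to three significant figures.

Travel time t = x/v = 47.1 km / (0.704 m/s) = 47100 m / 0.704 m/s = 66900 s = 0.7743 d.
k_1 L₀/(k_a−k_1) = 0.262×19.6/(2.20−0.262) = 5.135/1.938 = 2.650 mg/L.
e^(−k_1 t) = e^(−0.262×0.7743) = 0.8164; e^(−k_a t) = e^(−2.20×0.7743) = 0.1820.
D = 2.650 × (0.8164 − 0.1820) + 1.65 × 0.1820 = 1.681 + 0.3004 = 1.981 mg/L.
DO = C_s − D = 11.8 − 1.981 = 9.819 mg/L.

DO ≈ 9.82 mg/L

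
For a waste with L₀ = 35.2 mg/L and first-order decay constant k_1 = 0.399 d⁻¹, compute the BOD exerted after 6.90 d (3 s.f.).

y_t = L₀(1 − e^(−k_1 t)) = 35.2 × (1 − e^(−0.399×6.90))
= 35.2 × (1 − 0.06373) = 35.2 × 0.9363 = 32.96 mg/L.

y ≈ 33.0 mg/L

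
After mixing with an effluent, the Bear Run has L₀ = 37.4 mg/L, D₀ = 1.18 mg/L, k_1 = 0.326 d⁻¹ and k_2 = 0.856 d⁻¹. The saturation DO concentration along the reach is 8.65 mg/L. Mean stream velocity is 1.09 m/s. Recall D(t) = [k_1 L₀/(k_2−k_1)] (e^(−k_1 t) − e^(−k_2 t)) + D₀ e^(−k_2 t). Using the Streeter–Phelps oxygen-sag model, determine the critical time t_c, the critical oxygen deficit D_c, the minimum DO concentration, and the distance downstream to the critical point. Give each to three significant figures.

t_c ≈ 1.72 d; D_c ≈ 8.12 mg/L; min DO ≈ 0.525 mg/L; x_c ≈ 162 km

With k_2/k_1 = 2.626 and 1 − D₀(k_2−k_1)/(k_1 L₀) = 0.9487,
t_c = ln(2.626 × 0.9487) / (0.856 − 0.326) = ln(2.491) / 0.5300 = 0.9127/0.5300 = 1.722 d.
L(t_c) = L₀ e^(−k_1 t_c) = 37.4 × 0.5704 = 21.33 mg/L, and at the critical point k_2 D_c = k_1 L, so D_c = (0.326/0.856) × 21.33 = 8.125 mg/L.
Minimum DO = C_s − D_c = 8.65 − 8.125 = 0.5254 mg/L.
x_c = v t_c = 1.09 m/s × 1.722 d × 86400 s/d = 162200 m ≈ 162 km.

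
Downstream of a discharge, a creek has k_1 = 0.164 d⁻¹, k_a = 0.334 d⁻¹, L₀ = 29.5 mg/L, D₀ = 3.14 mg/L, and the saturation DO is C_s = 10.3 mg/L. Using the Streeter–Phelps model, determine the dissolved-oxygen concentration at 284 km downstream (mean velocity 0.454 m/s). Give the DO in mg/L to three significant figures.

DO ≈ 3.87 mg/L

Travel time t = x/v = 284 km / (0.454 m/s) = 284000 m / 0.454 m/s = 625600 s = 7.240 d.
k_1 L₀/(k_a−k_1) = 0.164×29.5/(0.334−0.164) = 4.838/0.1700 = 28.46 mg/L.
e^(−k_1 t) = e^(−0.164×7.240) = 0.3050; e^(−k_a t) = e^(−0.334×7.240) = 0.08908.
D = 28.46 × (0.3050 − 0.08908) + 3.14 × 0.08908 = 6.145 + 0.2797 = 6.425 mg/L.
DO = C_s − D = 10.3 − 6.425 = 3.875 mg/L.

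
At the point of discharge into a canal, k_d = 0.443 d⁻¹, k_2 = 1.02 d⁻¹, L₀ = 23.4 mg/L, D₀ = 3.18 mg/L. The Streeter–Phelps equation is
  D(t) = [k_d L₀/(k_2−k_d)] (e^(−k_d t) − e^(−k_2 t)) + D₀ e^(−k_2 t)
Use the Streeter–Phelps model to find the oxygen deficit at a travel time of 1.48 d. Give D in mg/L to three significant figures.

D ≈ 6.06 mg/L

k_d L₀/(k_2−k_d) = 0.443×23.4/(1.02−0.443) = 10.37/0.5770 = 17.97 mg/L.
e^(−k_d t) = e^(−0.443×1.480) = 0.5191; e^(−k_2 t) = e^(−1.02×1.480) = 0.2210.
D = 17.97 × (0.5191 − 0.2210) + 3.18 × 0.2210 = 5.356 + 0.7028 = 6.059 mg/L.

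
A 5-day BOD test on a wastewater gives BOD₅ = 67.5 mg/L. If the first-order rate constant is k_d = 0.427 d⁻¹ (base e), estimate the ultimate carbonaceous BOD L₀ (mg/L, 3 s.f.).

L₀ ≈ 76.6 mg/L

BOD₅ = L₀(1 − e^(−5k_d)) ⇒ L₀ = BOD₅ / (1 − e^(−5×0.427))
= 67.5 / (1 − 0.1182) = 67.5 / 0.8818 = 76.55 mg/L.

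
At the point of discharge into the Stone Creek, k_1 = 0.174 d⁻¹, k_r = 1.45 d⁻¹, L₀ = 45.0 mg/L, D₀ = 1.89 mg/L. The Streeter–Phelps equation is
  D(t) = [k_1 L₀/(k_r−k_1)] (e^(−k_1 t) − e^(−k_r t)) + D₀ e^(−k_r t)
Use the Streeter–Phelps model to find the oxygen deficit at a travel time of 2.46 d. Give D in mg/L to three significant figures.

D ≈ 3.88 mg/L

k_1 L₀/(k_r−k_1) = 0.174×45.0/(1.45−0.174) = 7.830/1.276 = 6.136 mg/L.
e^(−k_1 t) = e^(−0.174×2.460) = 0.6518; e^(−k_r t) = e^(−1.45×2.460) = 0.02824.
D = 6.136 × (0.6518 − 0.02824) + 1.89 × 0.02824 = 3.826 + 0.05337 = 3.880 mg/L.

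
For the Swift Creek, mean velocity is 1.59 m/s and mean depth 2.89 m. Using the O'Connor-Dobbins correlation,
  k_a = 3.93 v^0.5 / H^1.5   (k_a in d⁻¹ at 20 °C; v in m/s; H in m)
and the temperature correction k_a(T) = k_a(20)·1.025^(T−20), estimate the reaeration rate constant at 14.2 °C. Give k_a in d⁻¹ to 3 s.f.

k_a(20) = 3.93 × 1.59^0.5 / 2.89^1.5 = 3.93 × 1.261 / 4.913 = 1.009 d⁻¹.
k_a(14.2) = 1.009 × 1.025^(14.2−20) = 1.009 × 0.8666 = 0.8741 d⁻¹.

k_a ≈ 0.874 d⁻¹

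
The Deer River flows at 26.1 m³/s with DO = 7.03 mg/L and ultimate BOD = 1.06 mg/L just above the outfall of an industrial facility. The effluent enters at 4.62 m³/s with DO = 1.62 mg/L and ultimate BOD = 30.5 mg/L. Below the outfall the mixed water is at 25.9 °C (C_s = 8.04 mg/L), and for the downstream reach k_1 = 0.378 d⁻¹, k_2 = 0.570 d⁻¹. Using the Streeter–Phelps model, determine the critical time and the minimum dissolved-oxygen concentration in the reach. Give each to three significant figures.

t_c ≈ 1.18 d; minimum DO ≈ 5.71 mg/L

Mixed DO = (26.1×7.03 + 4.62×1.62)/(26.1+4.62) = 191.0/30.72 = 6.216 mg/L.
Mixed L₀ = (26.1×1.06 + 4.62×30.5)/(30.72) = 168.6/30.72 = 5.487 mg/L.
Initial deficit D₀ = C_s − DO₀ = 8.04 − 6.216 = 1.824 mg/L.
t_c = (1/0.1920) ln[(0.570/0.378)(1 − 1.824×0.1920/(0.378×5.487))] = 5.208 × ln(1.253) = 1.176 d.
D_c = (0.378/0.570) × 5.487 × e^(−0.378×1.176) = 0.6632 × 5.487 × 0.6410 = 2.333 mg/L.
Minimum DO = 8.04 − 2.333 = 5.707 mg/L.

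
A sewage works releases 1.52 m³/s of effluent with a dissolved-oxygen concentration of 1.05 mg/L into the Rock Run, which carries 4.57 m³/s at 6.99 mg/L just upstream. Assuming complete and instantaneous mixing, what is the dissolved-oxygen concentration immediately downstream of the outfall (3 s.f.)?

5.51 mg/L

Flow-weighted mixing: C = (Q_r C_r + Q_w C_w)/(Q_r + Q_w)
= (4.57×6.99 + 1.52×1.05)/(4.57 + 1.52) = 33.54/6.090 = 5.507 mg/L.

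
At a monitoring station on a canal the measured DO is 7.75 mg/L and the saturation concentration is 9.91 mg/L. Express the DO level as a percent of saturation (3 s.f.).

78.2 % saturation

% saturation = C/C_s × 100 = 7.75/9.91 × 100 = 78.2 %.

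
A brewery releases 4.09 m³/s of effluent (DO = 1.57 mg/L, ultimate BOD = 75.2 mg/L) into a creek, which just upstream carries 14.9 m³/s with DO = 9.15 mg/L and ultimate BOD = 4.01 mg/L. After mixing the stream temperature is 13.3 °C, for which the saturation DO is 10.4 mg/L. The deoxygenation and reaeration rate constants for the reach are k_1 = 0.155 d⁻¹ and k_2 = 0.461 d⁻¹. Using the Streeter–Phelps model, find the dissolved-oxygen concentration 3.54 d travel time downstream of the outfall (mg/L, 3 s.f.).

Mixed DO = (14.9×9.15 + 4.09×1.57)/(14.9+4.09) = 142.8/18.99 = 7.517 mg/L.
Mixed L₀ = (14.9×4.01 + 4.09×75.2)/(18.99) = 367.3/18.99 = 19.34 mg/L.
Initial deficit D₀ = C_s − DO₀ = 10.4 − 7.517 = 2.883 mg/L.
D(3.54) = [0.155×19.34/(0.461−0.155)](e^(−0.155×3.54) − e^(−0.461×3.54)) + 2.883 e^(−0.461×3.54)
= 9.798 × (0.5777 − 0.1955) + 2.883 × 0.1955 = 4.308 mg/L.
DO = 10.4 − 4.308 = 6.092 mg/L.

DO ≈ 6.09 mg/L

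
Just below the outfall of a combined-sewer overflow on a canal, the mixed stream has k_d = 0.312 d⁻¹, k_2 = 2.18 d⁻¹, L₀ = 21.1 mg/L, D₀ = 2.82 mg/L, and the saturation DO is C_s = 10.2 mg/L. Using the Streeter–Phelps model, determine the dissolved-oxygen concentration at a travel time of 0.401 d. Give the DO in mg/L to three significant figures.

DO ≈ 7.38 mg/L

k_d L₀/(k_2−k_d) = 0.312×21.1/(2.18−0.312) = 6.583/1.868 = 3.524 mg/L.
e^(−k_d t) = e^(−0.312×0.4010) = 0.8824; e^(−k_2 t) = e^(−2.18×0.4010) = 0.4172.
D = 3.524 × (0.8824 − 0.4172) + 2.82 × 0.4172 = 1.639 + 1.177 = 2.816 mg/L.
DO = C_s − D = 10.2 − 2.816 = 7.384 mg/L.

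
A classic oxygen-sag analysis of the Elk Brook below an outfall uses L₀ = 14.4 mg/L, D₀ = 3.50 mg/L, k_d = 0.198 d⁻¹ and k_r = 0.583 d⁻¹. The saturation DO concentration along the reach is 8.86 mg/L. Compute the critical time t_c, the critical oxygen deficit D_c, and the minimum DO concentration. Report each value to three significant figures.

t_c ≈ 1.14 d; D_c ≈ 3.90 mg/L; min DO ≈ 4.96 mg/L

With k_r/k_d = 2.944 and 1 − D₀(k_r−k_d)/(k_d L₀) = 0.5274,
t_c = ln(2.944 × 0.5274) / (0.583 − 0.198) = ln(1.553) / 0.3850 = 0.4401/0.3850 = 1.143 d.
L(t_c) = L₀ e^(−k_d t_c) = 14.4 × 0.7974 = 11.48 mg/L, and at the critical point k_r D_c = k_d L, so D_c = (0.198/0.583) × 11.48 = 3.900 mg/L.
Minimum DO = C_s − D_c = 8.86 − 3.900 = 4.960 mg/L.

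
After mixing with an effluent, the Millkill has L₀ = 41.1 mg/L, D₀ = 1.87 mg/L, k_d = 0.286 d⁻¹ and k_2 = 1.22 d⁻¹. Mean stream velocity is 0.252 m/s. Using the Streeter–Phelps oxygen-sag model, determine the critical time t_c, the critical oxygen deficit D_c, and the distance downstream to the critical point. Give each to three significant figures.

t_c = [1/(k_2−k_d)] ln[(k_2/k_d)(1 − D₀(k_2−k_d)/(k_d L₀))]
= [1/(1.22−0.286)] ln[(1.22/0.286)(1 − 1.87×0.9340/(0.286×41.1))]
= (1/0.9340) ln[4.266 × 0.8514] = 1.071 × ln(3.632) = 1.071 × 1.290 = 1.381 d.
D_c = (k_d/k_2) L₀ e^(−k_d t_c) = (0.286/1.22) × 41.1 × e^(−0.286×1.381) = 0.2344 × 41.1 × 0.6737 = 6.491 mg/L.
x_c = v t_c = 0.252 m/s × 1.381 d × 86400 s/d = 30070 m ≈ 30.1 km.

t_c ≈ 1.38 d; D_c ≈ 6.49 mg/L; x_c ≈ 30.1 km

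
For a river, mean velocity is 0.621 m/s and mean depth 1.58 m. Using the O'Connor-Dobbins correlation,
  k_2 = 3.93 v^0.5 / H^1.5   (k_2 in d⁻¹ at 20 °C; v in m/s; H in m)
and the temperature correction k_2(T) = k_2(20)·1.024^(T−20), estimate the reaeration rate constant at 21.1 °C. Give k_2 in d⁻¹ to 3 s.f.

k_2 ≈ 1.60 d⁻¹

k_2(20) = 3.93 × 0.621^0.5 / 1.58^1.5 = 3.93 × 0.7880 / 1.986 = 1.559 d⁻¹.
k_2(21.1) = 1.559 × 1.024^(21.1−20) = 1.559 × 1.026 = 1.601 d⁻¹.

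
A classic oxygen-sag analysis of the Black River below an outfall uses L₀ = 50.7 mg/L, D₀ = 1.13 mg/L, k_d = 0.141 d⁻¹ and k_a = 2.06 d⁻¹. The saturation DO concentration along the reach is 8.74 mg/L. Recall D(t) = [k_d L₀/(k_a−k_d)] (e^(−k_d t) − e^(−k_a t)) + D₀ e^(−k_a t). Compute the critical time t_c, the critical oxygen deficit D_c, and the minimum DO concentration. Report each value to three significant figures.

At the critical point dD/dt = 0, so k_d L₀ e^(−k_d t) = k_a D. Substituting D(t) from the Streeter–Phelps equation and solving for t gives
t_c = ln[(k_a/k_d)(1 − D₀(k_a−k_d)/(k_d L₀))] / (k_a−k_d).
Here k_a−k_d = 1.919 d⁻¹ and 1 − D₀(k_a−k_d)/(k_d L₀) = 1 − 1.13×1.919/(0.141×50.7) = 0.6967, so
t_c = ln(14.61 × 0.6967) / 1.919 = 2.320 / 1.919 = 1.209 d.
L(t_c) = L₀ e^(−k_d t_c) = 50.7 × 0.8433 = 42.75 mg/L, and at the critical point k_a D_c = k_d L, so D_c = (0.141/2.06) × 42.75 = 2.926 mg/L.
Minimum DO = C_s − D_c = 8.74 − 2.926 = 5.814 mg/L.

t_c ≈ 1.21 d; D_c ≈ 2.93 mg/L; min DO ≈ 5.81 mg/L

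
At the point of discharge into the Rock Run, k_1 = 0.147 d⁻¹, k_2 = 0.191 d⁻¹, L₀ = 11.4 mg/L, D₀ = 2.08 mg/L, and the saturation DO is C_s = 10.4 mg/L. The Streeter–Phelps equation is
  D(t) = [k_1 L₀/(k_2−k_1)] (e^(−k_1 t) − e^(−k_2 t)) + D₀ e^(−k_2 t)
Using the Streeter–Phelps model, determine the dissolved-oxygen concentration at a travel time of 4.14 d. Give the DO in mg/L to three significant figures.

DO ≈ 6.01 mg/L

k_1 L₀/(k_2−k_1) = 0.147×11.4/(0.191−0.147) = 1.676/0.04400 = 38.09 mg/L.
e^(−k_1 t) = e^(−0.147×4.140) = 0.5441; e^(−k_2 t) = e^(−0.191×4.140) = 0.4535.
D = 38.09 × (0.5441 − 0.4535) + 2.08 × 0.4535 = 3.451 + 0.9433 = 4.394 mg/L.
DO = C_s − D = 10.4 − 4.394 = 6.006 mg/L.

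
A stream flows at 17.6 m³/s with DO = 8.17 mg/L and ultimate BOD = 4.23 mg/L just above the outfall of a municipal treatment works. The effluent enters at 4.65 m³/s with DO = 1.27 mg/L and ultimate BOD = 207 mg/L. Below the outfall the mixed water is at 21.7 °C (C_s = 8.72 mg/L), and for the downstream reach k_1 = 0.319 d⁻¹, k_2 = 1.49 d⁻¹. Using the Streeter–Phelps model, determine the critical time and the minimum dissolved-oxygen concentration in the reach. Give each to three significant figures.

t_c ≈ 1.17 d; minimum DO ≈ 1.85 mg/L

Mixed DO = (17.6×8.17 + 4.65×1.27)/(17.6+4.65) = 149.7/22.25 = 6.728 mg/L.
Mixed L₀ = (17.6×4.23 + 4.65×207)/(22.25) = 1037/22.25 = 46.61 mg/L.
Initial deficit D₀ = C_s − DO₀ = 8.72 − 6.728 = 1.992 mg/L.
t_c = (1/1.171) ln[(1.49/0.319)(1 − 1.992×1.171/(0.319×46.61))] = 0.8540 × ln(3.938) = 1.171 d.
D_c = (0.319/1.49) × 46.61 × e^(−0.319×1.171) = 0.2141 × 46.61 × 0.6884 = 6.869 mg/L.
Minimum DO = 8.72 − 6.869 = 1.851 mg/L.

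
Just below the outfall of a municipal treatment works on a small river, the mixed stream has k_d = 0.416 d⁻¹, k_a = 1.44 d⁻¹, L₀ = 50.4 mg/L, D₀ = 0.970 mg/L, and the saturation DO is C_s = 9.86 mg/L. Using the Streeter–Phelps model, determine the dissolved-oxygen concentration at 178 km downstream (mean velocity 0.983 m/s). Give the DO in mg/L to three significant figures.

Travel time t = x/v = 178 km / (0.983 m/s) = 178000 m / 0.983 m/s = 181100 s = 2.096 d.
k_d L₀/(k_a−k_d) = 0.416×50.4/(1.44−0.416) = 20.97/1.024 = 20.48 mg/L.
e^(−k_d t) = e^(−0.416×2.096) = 0.4182; e^(−k_a t) = e^(−1.44×2.096) = 0.04890.
D = 20.48 × (0.4182 − 0.04890) + 0.970 × 0.04890 = 7.561 + 0.04743 = 7.608 mg/L.
DO = C_s − D = 9.86 − 7.608 = 2.252 mg/L.

DO ≈ 2.25 mg/L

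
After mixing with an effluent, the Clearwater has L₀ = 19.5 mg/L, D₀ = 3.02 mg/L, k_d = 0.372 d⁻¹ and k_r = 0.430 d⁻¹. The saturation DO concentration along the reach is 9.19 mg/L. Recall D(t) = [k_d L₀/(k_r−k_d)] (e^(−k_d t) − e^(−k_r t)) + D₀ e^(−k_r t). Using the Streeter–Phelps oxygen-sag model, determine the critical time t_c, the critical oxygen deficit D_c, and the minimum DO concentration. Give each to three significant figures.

At the critical point dD/dt = 0, so k_d L₀ e^(−k_d t) = k_r D. Substituting D(t) from the Streeter–Phelps equation and solving for t gives
t_c = ln[(k_r/k_d)(1 − D₀(k_r−k_d)/(k_d L₀))] / (k_r−k_d).
Here k_r−k_d = 0.05800 d⁻¹ and 1 − D₀(k_r−k_d)/(k_d L₀) = 1 − 3.02×0.05800/(0.372×19.5) = 0.9759, so
t_c = ln(1.156 × 0.9759) / 0.05800 = 0.1204 / 0.05800 = 2.077 d.
L(t_c) = L₀ e^(−k_d t_c) = 19.5 × 0.4618 = 9.006 mg/L, and at the critical point k_r D_c = k_d L, so D_c = (0.372/0.430) × 9.006 = 7.791 mg/L.
Minimum DO = C_s − D_c = 9.19 − 7.791 = 1.399 mg/L.

t_c ≈ 2.08 d; D_c ≈ 7.79 mg/L; min DO ≈ 1.40 mg/L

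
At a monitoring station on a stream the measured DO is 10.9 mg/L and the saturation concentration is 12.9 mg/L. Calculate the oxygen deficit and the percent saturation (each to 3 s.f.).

D = C_s − C = 12.9 − 10.9 = 2.00 mg/L.
% saturation = 10.9/12.9 × 100 = 84.5 %.

D ≈ 2.00 mg/L; 84.5 % saturation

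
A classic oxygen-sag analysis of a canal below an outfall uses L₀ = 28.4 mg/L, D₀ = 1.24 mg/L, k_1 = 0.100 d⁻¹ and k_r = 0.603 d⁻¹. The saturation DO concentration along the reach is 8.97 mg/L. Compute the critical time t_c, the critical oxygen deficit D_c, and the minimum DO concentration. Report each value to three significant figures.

At the critical point dD/dt = 0, so k_1 L₀ e^(−k_1 t) = k_r D. Substituting D(t) from the Streeter–Phelps equation and solving for t gives
t_c = ln[(k_r/k_1)(1 − D₀(k_r−k_1)/(k_1 L₀))] / (k_r−k_1).
Here k_r−k_1 = 0.5030 d⁻¹ and 1 − D₀(k_r−k_1)/(k_1 L₀) = 1 − 1.24×0.5030/(0.100×28.4) = 0.7804, so
t_c = ln(6.030 × 0.7804) / 0.5030 = 1.549 / 0.5030 = 3.079 d.
D_c = (k_1/k_r) L₀ e^(−k_1 t_c) = (0.100/0.603) × 28.4 × e^(−0.100×3.079) = 0.1658 × 28.4 × 0.7350 = 3.462 mg/L.
Minimum DO = C_s − D_c = 8.97 − 3.462 = 5.508 mg/L.

t_c ≈ 3.08 d; D_c ≈ 3.46 mg/L; min DO ≈ 5.51 mg/L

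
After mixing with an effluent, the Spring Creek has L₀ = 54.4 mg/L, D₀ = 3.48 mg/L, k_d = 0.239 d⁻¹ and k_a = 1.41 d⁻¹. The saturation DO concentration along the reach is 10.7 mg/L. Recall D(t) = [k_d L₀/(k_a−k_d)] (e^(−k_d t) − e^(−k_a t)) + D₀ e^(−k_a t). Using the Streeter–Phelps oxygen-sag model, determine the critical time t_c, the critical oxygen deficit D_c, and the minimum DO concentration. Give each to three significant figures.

t_c ≈ 1.19 d; D_c ≈ 6.93 mg/L; min DO ≈ 3.77 mg/L

At the critical point dD/dt = 0, so k_d L₀ e^(−k_d t) = k_a D. Substituting D(t) from the Streeter–Phelps equation and solving for t gives
t_c = ln[(k_a/k_d)(1 − D₀(k_a−k_d)/(k_d L₀))] / (k_a−k_d).
Here k_a−k_d = 1.171 d⁻¹ and 1 − D₀(k_a−k_d)/(k_d L₀) = 1 − 3.48×1.171/(0.239×54.4) = 0.6866, so
t_c = ln(5.900 × 0.6866) / 1.171 = 1.399 / 1.171 = 1.195 d.
L(t_c) = L₀ e^(−k_d t_c) = 54.4 × 0.7516 = 40.89 mg/L, and at the critical point k_a D_c = k_d L, so D_c = (0.239/1.41) × 40.89 = 6.931 mg/L.
Minimum DO = C_s − D_c = 10.7 − 6.931 = 3.769 mg/L.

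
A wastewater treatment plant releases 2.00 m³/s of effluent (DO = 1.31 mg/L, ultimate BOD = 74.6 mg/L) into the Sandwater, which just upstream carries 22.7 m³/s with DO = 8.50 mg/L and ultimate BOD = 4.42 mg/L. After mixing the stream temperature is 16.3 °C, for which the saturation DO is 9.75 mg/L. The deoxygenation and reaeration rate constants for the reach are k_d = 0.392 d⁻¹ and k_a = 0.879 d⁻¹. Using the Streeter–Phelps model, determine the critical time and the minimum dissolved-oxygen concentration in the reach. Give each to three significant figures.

Mixed DO = (22.7×8.50 + 2.00×1.31)/(22.7+2.00) = 195.6/24.70 = 7.918 mg/L.
Mixed L₀ = (22.7×4.42 + 2.00×74.6)/(24.70) = 249.5/24.70 = 10.10 mg/L.
Initial deficit D₀ = C_s − DO₀ = 9.75 − 7.918 = 1.832 mg/L.
t_c = (1/0.4870) ln[(0.879/0.392)(1 − 1.832×0.4870/(0.392×10.10))] = 2.053 × ln(1.737) = 1.134 d.
D_c = (0.392/0.879) × 10.10 × e^(−0.392×1.134) = 0.4460 × 10.10 × 0.6411 = 2.889 mg/L.
Minimum DO = 9.75 − 2.889 = 6.861 mg/L.

t_c ≈ 1.13 d; minimum DO ≈ 6.86 mg/L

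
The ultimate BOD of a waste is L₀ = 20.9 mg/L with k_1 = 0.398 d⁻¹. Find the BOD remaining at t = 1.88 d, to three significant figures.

L_t = L₀ e^(−k_1 t) = 20.9 × e^(−0.398×1.88) = 20.9 × 0.4732 = 9.890 mg/L.

L ≈ 9.89 mg/L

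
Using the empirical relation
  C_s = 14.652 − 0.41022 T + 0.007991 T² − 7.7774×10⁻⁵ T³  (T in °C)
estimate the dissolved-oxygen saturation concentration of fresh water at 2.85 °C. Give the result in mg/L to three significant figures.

C_s = 14.652 − 0.41022×2.85 + 0.007991×2.85² − 7.7774×10⁻⁵×2.85³ = 13.55 mg/L.

C_s ≈ 13.5 mg/L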